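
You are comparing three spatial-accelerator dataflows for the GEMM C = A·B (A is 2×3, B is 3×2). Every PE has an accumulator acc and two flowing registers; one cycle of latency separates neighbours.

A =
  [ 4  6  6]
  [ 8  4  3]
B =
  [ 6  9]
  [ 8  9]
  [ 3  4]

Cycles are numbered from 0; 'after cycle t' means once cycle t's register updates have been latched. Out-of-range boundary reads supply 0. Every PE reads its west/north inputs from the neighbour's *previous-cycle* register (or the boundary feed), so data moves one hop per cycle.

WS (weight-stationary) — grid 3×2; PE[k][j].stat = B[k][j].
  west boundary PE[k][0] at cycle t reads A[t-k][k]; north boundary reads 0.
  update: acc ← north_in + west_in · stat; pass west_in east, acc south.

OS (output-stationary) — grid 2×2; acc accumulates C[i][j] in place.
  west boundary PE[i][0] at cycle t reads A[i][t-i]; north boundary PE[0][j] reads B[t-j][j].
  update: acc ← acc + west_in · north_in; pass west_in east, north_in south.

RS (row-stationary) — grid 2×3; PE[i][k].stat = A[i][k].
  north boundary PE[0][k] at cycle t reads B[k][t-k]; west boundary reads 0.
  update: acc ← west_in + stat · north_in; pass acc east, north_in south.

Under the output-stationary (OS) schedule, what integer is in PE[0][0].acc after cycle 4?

OS 2×2: PE[0][0] cycle-by-cycle (with neighbour feeds):
  c0 r0c0: 24 / 4 / 6
  c1 r0c0: 72 / 6 / 8
  c2 r0c0: 90 / 6 / 3
  c3 r0c0: 90 / 0 / 0
  c4 r0c0: 90 / 0 / 0

PE[0][0].acc = 90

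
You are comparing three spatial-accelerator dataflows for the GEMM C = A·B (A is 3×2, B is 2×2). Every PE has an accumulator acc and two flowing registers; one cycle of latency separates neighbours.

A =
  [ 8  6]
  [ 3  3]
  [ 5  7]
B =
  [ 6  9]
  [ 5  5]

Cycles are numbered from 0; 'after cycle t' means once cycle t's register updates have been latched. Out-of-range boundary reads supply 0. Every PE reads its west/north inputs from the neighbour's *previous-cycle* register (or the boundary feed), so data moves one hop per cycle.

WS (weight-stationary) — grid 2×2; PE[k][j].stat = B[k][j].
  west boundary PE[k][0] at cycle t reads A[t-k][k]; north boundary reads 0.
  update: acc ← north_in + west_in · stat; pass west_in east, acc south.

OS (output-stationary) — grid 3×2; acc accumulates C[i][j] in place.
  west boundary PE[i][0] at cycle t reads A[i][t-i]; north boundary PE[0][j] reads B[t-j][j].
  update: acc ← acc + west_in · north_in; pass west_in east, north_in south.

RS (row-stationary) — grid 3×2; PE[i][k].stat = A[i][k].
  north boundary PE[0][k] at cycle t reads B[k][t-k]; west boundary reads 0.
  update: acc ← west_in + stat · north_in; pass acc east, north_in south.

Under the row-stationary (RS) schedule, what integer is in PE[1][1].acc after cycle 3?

PE[1][1].acc = 42

RS (3×2). Following PE[1][1] plus its west/north inputs:
  @0  [0,1]  acc 0  |  →0  ↓0
  @0  [1,0]  acc 0  |  →0  ↓0
  @0  [1,1]  acc 0  |  →0  ↓0
  @1  [0,1]  acc 78  |  →78  ↓5
  @1  [1,0]  acc 18  |  →18  ↓6
  @1  [1,1]  acc 0  |  →0  ↓0
  @2  [0,1]  acc 102  |  →102  ↓5
  @2  [1,0]  acc 27  |  →27  ↓9
  @2  [1,1]  acc 33  |  →33  ↓5
  @3  [0,1]  acc 0  |  →0  ↓0
  @3  [1,0]  acc 0  |  →0  ↓0
  @3  [1,1]  acc 42  |  →42  ↓5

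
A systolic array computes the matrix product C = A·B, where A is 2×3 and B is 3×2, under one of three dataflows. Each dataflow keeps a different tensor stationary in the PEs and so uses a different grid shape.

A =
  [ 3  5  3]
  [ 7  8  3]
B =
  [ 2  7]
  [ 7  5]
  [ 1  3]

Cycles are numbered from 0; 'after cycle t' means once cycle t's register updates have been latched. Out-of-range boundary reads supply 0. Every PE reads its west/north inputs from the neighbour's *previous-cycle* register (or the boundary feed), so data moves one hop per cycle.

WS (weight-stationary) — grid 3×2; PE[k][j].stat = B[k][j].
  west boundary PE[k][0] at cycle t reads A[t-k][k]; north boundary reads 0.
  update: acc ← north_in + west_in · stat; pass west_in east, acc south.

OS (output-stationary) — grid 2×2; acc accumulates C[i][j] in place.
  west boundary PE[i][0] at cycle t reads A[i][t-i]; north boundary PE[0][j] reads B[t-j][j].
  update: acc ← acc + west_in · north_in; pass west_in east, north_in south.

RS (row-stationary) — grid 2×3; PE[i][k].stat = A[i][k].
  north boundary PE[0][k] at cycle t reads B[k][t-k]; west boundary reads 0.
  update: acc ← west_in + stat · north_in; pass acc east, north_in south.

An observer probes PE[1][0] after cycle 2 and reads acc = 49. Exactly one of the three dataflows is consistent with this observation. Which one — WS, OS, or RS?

dataflow = RS

— WS: 3×2; PE[1][0] trace:
  after 0 — PE[1][0] acc=0, pass-E 0, pass-S 0
  after 1 — PE[1][0] acc=41, pass-E 5, pass-S 41
  after 2 — PE[1][0] acc=70, pass-E 8, pass-S 70
— OS: 2×2; PE[1][0] trace:
  after 0 — PE[1][0] acc=0, pass-E 0, pass-S 0
  after 1 — PE[1][0] acc=14, pass-E 7, pass-S 2
  after 2 — PE[1][0] acc=70, pass-E 8, pass-S 7
— RS: 2×3; PE[1][0] trace:
  after 0 — PE[1][0] acc=0, pass-E 0, pass-S 0
  after 1 — PE[1][0] acc=14, pass-E 14, pass-S 2
  after 2 — PE[1][0] acc=49, pass-E 49, pass-S 7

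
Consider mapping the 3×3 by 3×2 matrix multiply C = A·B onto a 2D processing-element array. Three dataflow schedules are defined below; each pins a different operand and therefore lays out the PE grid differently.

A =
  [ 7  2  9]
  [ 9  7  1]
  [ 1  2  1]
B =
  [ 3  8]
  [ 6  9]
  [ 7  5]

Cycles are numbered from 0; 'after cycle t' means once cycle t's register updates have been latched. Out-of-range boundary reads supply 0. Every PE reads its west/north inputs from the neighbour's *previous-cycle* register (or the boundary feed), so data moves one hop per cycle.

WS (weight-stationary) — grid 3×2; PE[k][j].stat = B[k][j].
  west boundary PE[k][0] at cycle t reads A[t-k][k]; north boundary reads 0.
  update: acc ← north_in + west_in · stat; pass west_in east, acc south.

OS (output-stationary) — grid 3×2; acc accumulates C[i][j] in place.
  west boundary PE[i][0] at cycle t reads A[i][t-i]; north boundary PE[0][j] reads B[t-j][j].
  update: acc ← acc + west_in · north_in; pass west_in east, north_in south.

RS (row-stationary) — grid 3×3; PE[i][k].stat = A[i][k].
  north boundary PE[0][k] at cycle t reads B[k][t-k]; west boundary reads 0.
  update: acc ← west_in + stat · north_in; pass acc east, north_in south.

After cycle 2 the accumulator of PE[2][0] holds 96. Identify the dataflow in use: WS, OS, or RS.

WS [3×2] PE[2][0] across cycles:
  [0] (2,0) acc=0 (h:0 v:0)
  [1] (2,0) acc=0 (h:0 v:0)
  [2] (2,0) acc=96 (h:9 v:96)
OS [3×2] PE[2][0] across cycles:
  [0] (2,0) acc=0 (h:0 v:0)
  [1] (2,0) acc=0 (h:0 v:0)
  [2] (2,0) acc=3 (h:1 v:3)
RS [3×3] PE[2][0] across cycles:
  [0] (2,0) acc=0 (h:0 v:0)
  [1] (2,0) acc=0 (h:0 v:0)
  [2] (2,0) acc=3 (h:3 v:3)

dataflow = WS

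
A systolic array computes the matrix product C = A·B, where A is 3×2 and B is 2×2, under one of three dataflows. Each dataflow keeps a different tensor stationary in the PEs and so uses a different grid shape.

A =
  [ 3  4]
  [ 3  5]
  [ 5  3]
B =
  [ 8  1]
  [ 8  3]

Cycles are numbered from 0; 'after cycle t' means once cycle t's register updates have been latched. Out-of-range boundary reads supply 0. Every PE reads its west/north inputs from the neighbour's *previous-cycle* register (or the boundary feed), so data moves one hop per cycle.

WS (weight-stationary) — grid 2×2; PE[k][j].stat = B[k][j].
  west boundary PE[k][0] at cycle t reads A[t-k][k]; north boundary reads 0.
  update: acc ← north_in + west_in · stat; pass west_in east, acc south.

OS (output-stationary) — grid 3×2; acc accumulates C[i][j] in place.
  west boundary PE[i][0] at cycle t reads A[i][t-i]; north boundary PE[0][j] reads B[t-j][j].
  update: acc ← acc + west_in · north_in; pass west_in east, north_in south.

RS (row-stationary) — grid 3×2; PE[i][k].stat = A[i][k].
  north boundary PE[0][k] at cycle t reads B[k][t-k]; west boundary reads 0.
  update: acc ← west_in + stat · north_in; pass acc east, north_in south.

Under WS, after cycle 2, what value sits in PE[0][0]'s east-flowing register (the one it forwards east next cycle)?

WS 2×2: PE[0][0] cycle-by-cycle (with neighbour feeds):
  0: (0,0).acc=24  regs=<3,24>
  1: (0,0).acc=24  regs=<3,24>
  2: (0,0).acc=40  regs=<5,40>

register = 5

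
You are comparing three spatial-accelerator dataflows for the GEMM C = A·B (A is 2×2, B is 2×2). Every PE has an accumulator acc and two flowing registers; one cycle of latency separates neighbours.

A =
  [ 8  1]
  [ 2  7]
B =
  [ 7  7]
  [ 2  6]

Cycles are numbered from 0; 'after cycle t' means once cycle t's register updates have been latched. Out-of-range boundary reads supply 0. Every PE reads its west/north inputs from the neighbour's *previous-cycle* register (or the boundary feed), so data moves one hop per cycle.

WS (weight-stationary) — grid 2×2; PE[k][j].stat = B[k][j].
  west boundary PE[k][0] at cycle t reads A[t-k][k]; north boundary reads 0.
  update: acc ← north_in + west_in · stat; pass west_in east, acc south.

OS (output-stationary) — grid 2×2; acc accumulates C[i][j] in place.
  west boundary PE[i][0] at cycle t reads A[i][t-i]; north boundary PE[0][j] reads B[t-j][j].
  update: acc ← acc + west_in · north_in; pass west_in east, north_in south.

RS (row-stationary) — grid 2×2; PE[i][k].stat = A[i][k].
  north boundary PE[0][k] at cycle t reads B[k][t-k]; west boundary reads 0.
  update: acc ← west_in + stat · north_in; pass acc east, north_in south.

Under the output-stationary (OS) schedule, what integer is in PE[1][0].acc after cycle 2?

Tracing OS — 2×2 array, target PE[1][0]:
  c0 r0c0: 56 / 8 / 7
  c0 r1c0: 0 / 0 / 0
  c1 r0c0: 58 / 1 / 2
  c1 r1c0: 14 / 2 / 7
  c2 r0c0: 58 / 0 / 0
  c2 r1c0: 28 / 7 / 2

PE[1][0].acc = 28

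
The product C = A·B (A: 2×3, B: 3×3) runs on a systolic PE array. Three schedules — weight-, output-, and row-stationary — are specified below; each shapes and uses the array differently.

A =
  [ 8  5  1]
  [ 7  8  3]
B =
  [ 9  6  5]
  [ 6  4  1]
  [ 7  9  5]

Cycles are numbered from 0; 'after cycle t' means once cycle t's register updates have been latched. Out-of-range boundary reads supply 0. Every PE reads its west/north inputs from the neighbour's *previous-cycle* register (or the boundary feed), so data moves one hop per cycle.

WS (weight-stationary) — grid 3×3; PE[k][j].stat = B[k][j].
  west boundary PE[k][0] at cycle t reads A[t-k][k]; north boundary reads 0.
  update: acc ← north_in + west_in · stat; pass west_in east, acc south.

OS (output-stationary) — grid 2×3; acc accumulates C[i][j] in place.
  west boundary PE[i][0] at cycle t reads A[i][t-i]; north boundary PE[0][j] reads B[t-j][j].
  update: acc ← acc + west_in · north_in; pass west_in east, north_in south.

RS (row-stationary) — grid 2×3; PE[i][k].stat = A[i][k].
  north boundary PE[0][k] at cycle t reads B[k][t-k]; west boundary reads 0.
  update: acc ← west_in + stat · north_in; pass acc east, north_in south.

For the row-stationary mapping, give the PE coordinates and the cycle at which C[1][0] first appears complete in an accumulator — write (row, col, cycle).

RS — PE[1][2] is where C[1][0] collects:
  [0] (1,2) acc=0 (h:0 v:0)
  [1] (1,2) acc=0 (h:0 v:0)
  [2] (1,2) acc=0 (h:0 v:0)
  [3] (1,2) acc=132 (h:132 v:7)

(row, col, cycle) = (1, 2, 3)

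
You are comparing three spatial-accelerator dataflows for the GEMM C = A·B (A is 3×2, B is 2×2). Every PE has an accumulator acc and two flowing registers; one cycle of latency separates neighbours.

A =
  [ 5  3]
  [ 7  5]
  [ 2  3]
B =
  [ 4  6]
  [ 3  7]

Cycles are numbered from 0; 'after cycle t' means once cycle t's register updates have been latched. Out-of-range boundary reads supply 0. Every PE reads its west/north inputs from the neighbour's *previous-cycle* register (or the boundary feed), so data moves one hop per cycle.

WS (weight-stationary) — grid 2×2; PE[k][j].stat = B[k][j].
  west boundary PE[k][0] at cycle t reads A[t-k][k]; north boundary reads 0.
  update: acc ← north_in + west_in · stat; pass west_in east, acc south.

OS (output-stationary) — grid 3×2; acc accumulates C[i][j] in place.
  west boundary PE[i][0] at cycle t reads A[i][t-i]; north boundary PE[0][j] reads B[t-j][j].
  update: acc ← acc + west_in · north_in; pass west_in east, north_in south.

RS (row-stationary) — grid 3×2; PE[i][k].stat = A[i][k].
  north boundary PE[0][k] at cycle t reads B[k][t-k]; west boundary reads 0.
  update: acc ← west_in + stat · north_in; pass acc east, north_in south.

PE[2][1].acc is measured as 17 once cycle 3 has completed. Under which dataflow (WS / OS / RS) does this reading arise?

— WS: 2×2 array has no PE[2][1].
— OS: 3×2; PE[2][1] trace:
  cycle 0: PE[2][1] → acc 0, east 0, south 0
  cycle 1: PE[2][1] → acc 0, east 0, south 0
  cycle 2: PE[2][1] → acc 0, east 0, south 0
  cycle 3: PE[2][1] → acc 12, east 2, south 6
— RS: 3×2; PE[2][1] trace:
  cycle 0: PE[2][1] → acc 0, east 0, south 0
  cycle 1: PE[2][1] → acc 0, east 0, south 0
  cycle 2: PE[2][1] → acc 0, east 0, south 0
  cycle 3: PE[2][1] → acc 17, east 17, south 3

dataflow = RS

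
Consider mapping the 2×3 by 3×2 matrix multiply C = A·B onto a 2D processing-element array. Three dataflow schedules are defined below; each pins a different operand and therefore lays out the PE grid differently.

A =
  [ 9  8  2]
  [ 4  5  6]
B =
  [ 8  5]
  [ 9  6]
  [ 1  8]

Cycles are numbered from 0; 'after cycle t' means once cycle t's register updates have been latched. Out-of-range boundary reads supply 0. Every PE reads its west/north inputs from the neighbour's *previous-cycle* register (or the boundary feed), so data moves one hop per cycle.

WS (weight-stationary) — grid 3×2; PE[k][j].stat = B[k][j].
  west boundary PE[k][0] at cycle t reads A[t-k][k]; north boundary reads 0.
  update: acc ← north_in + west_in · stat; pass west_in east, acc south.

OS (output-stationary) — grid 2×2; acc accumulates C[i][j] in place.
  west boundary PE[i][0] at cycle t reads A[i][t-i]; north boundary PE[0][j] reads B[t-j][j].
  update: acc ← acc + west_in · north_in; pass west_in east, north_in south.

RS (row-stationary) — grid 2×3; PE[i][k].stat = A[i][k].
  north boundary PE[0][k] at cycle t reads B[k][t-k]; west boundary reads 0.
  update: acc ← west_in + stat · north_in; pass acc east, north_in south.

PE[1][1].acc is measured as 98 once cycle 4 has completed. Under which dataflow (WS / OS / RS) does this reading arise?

WS [3×2] PE[1][1] across cycles:
  @0  [1,1]  acc 0  |  →0  ↓0
  @1  [1,1]  acc 0  |  →0  ↓0
  @2  [1,1]  acc 93  |  →8  ↓93
  @3  [1,1]  acc 50  |  →5  ↓50
  @4  [1,1]  acc 0  |  →0  ↓0
OS [2×2] PE[1][1] across cycles:
  @0  [1,1]  acc 0  |  →0  ↓0
  @1  [1,1]  acc 0  |  →0  ↓0
  @2  [1,1]  acc 20  |  →4  ↓5
  @3  [1,1]  acc 50  |  →5  ↓6
  @4  [1,1]  acc 98  |  →6  ↓8
RS [2×3] PE[1][1] across cycles:
  @0  [1,1]  acc 0  |  →0  ↓0
  @1  [1,1]  acc 0  |  →0  ↓0
  @2  [1,1]  acc 77  |  →77  ↓9
  @3  [1,1]  acc 50  |  →50  ↓6
  @4  [1,1]  acc 0  |  →0  ↓0

dataflow = OS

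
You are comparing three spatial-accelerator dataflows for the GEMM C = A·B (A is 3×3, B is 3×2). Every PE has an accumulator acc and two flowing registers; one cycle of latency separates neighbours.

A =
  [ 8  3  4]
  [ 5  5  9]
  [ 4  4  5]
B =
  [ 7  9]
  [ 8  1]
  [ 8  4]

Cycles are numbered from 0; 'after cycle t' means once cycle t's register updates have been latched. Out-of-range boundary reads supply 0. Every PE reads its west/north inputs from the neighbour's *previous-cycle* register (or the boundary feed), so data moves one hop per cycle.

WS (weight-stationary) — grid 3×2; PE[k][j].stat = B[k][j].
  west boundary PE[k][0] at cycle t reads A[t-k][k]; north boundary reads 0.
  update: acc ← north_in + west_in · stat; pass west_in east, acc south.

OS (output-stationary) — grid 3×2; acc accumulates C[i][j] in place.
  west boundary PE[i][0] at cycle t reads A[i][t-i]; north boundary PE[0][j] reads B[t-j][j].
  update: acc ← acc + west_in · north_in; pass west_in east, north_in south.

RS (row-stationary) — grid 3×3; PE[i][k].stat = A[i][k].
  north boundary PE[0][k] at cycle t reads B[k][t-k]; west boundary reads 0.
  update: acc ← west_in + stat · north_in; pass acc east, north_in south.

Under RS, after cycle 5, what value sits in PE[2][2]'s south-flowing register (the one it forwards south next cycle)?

Tracing RS — 3×3 array, target PE[2][2]:
  [0] (1,2) acc=0 (h:0 v:0)
  [0] (2,1) acc=0 (h:0 v:0)
  [0] (2,2) acc=0 (h:0 v:0)
  [1] (1,2) acc=0 (h:0 v:0)
  [1] (2,1) acc=0 (h:0 v:0)
  [1] (2,2) acc=0 (h:0 v:0)
  [2] (1,2) acc=0 (h:0 v:0)
  [2] (2,1) acc=0 (h:0 v:0)
  [2] (2,2) acc=0 (h:0 v:0)
  [3] (1,2) acc=147 (h:147 v:8)
  [3] (2,1) acc=60 (h:60 v:8)
  [3] (2,2) acc=0 (h:0 v:0)
  [4] (1,2) acc=86 (h:86 v:4)
  [4] (2,1) acc=40 (h:40 v:1)
  [4] (2,2) acc=100 (h:100 v:8)
  [5] (1,2) acc=0 (h:0 v:0)
  [5] (2,1) acc=0 (h:0 v:0)
  [5] (2,2) acc=60 (h:60 v:4)

register = 4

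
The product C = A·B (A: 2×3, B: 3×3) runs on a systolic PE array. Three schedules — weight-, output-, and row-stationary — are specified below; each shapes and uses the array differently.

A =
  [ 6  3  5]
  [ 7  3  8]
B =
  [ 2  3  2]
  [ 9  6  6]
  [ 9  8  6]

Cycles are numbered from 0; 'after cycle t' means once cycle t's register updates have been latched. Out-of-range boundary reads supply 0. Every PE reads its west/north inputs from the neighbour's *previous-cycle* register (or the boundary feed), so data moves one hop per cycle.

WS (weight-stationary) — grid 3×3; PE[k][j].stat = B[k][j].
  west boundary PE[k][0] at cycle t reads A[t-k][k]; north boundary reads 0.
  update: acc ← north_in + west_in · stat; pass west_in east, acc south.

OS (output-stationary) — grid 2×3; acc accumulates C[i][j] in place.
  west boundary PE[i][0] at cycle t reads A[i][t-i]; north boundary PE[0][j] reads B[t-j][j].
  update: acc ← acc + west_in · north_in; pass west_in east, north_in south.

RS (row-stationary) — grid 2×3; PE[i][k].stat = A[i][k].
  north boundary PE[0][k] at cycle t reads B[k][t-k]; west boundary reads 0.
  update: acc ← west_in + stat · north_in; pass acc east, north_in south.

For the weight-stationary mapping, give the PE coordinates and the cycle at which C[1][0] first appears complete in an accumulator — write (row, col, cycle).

(row, col, cycle) = (2, 0, 3)

WS — PE[2][0] is where C[1][0] collects:
  @0  [2,0]  acc 0  |  →0  ↓0
  @1  [2,0]  acc 0  |  →0  ↓0
  @2  [2,0]  acc 84  |  →5  ↓84
  @3  [2,0]  acc 113  |  →8  ↓113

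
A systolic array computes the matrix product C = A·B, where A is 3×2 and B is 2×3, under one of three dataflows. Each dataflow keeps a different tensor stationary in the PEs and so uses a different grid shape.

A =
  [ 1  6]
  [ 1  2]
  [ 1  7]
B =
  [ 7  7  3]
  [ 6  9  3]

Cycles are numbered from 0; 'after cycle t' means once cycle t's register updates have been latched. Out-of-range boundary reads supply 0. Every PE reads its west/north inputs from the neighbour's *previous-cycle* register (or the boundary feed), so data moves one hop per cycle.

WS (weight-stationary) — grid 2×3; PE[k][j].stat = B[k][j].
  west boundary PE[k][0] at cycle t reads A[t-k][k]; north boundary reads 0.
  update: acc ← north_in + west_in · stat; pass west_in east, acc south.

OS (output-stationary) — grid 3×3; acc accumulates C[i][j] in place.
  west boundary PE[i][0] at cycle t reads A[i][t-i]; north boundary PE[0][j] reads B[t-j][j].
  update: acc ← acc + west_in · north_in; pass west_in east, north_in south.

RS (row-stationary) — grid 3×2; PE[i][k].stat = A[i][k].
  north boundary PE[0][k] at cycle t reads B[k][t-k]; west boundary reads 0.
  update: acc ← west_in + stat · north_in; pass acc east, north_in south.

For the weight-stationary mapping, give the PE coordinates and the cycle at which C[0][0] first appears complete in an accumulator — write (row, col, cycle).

WS — PE[1][0] is where C[0][0] collects:
  after 0 — PE[1][0] acc=0, pass-E 0, pass-S 0
  after 1 — PE[1][0] acc=43, pass-E 6, pass-S 43

(row, col, cycle) = (1, 0, 1)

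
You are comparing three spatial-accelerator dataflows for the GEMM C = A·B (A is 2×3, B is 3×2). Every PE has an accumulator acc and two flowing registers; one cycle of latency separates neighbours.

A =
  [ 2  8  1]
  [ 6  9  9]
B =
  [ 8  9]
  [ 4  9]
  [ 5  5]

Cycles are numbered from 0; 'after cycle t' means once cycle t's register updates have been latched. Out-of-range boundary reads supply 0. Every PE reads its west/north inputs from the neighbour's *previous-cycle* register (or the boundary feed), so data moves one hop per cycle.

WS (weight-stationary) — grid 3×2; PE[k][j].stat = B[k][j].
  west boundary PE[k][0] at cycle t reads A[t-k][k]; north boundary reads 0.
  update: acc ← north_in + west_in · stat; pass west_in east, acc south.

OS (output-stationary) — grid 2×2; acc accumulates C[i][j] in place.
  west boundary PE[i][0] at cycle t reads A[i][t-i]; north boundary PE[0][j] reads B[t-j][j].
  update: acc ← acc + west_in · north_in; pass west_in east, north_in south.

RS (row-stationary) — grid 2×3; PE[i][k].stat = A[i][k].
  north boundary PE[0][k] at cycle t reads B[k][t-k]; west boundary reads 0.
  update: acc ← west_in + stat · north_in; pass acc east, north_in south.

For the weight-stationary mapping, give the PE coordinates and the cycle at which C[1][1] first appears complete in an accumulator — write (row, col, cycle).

WS — PE[2][1] is where C[1][1] collects:
  step 0 · PE2,1: acc=0; fwd→0 fwd↓0
  step 1 · PE2,1: acc=0; fwd→0 fwd↓0
  step 2 · PE2,1: acc=0; fwd→0 fwd↓0
  step 3 · PE2,1: acc=95; fwd→1 fwd↓95
  step 4 · PE2,1: acc=180; fwd→9 fwd↓180

(row, col, cycle) = (2, 1, 4)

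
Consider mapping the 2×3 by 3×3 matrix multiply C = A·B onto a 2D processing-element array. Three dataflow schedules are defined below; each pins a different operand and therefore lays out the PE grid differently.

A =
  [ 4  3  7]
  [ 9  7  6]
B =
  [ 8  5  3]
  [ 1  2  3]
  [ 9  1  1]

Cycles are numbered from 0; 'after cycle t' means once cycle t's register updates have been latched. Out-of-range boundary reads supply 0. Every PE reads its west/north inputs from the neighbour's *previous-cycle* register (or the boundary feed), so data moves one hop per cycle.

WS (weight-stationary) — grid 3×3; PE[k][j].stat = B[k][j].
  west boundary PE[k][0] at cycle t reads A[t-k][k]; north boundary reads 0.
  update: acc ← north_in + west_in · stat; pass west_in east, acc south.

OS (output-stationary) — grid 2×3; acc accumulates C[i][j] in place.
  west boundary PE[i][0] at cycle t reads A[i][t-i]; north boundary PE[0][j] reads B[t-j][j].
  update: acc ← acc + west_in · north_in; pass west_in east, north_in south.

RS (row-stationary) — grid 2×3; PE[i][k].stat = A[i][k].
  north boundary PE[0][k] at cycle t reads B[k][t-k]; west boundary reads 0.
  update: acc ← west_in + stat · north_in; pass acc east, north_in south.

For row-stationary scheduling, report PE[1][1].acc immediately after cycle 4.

Tracing RS — 2×3 array, target PE[1][1]:
  t=0 PE[0][1]: acc=0 h=0 v=0
  t=0 PE[1][0]: acc=0 h=0 v=0
  t=0 PE[1][1]: acc=0 h=0 v=0
  t=1 PE[0][1]: acc=35 h=35 v=1
  t=1 PE[1][0]: acc=72 h=72 v=8
  t=1 PE[1][1]: acc=0 h=0 v=0
  t=2 PE[0][1]: acc=26 h=26 v=2
  t=2 PE[1][0]: acc=45 h=45 v=5
  t=2 PE[1][1]: acc=79 h=79 v=1
  t=3 PE[0][1]: acc=21 h=21 v=3
  t=3 PE[1][0]: acc=27 h=27 v=3
  t=3 PE[1][1]: acc=59 h=59 v=2
  t=4 PE[0][1]: acc=0 h=0 v=0
  t=4 PE[1][0]: acc=0 h=0 v=0
  t=4 PE[1][1]: acc=48 h=48 v=3

PE[1][1].acc = 48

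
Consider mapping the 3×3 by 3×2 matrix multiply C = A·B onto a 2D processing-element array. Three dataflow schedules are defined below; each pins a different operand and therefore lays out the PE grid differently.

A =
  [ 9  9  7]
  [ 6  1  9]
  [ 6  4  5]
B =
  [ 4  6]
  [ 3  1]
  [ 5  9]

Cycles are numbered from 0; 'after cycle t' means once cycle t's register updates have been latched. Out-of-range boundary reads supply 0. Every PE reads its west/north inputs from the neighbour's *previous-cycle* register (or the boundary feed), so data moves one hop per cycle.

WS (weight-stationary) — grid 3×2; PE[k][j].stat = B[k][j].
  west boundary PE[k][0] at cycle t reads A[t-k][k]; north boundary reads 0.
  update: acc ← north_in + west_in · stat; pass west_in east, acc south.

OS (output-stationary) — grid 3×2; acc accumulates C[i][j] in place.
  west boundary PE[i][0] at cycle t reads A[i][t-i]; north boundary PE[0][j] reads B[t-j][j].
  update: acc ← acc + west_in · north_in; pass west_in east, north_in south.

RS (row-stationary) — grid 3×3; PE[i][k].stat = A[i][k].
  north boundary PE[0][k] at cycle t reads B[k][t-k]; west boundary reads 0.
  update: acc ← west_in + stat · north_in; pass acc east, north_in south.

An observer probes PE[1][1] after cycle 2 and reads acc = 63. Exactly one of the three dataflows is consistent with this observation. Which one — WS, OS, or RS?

dataflow = WS

— WS: 3×2; PE[1][1] trace:
  step 0 · PE1,1: acc=0; fwd→0 fwd↓0
  step 1 · PE1,1: acc=0; fwd→0 fwd↓0
  step 2 · PE1,1: acc=63; fwd→9 fwd↓63
— OS: 3×2; PE[1][1] trace:
  step 0 · PE1,1: acc=0; fwd→0 fwd↓0
  step 1 · PE1,1: acc=0; fwd→0 fwd↓0
  step 2 · PE1,1: acc=36; fwd→6 fwd↓6
— RS: 3×3; PE[1][1] trace:
  step 0 · PE1,1: acc=0; fwd→0 fwd↓0
  step 1 · PE1,1: acc=0; fwd→0 fwd↓0
  step 2 · PE1,1: acc=27; fwd→27 fwd↓3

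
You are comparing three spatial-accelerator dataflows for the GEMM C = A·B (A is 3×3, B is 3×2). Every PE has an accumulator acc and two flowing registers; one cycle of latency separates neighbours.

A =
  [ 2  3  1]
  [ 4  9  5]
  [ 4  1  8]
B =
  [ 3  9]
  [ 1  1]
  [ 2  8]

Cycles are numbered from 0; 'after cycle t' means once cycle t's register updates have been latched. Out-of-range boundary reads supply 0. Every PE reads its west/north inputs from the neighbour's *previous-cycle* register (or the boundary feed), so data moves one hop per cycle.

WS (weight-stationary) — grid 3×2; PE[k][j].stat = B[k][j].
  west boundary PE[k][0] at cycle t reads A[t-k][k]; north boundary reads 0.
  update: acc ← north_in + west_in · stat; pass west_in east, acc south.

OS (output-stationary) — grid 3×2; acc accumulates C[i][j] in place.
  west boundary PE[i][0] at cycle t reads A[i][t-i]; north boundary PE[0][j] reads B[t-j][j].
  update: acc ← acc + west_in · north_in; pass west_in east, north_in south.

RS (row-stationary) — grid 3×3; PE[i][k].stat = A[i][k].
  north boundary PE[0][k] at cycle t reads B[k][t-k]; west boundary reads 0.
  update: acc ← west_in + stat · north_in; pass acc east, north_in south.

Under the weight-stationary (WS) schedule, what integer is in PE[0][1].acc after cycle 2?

PE[0][1].acc = 36

WS 3×2: PE[0][1] cycle-by-cycle (with neighbour feeds):
  [0] (0,0) acc=6 (h:2 v:6)
  [0] (0,1) acc=0 (h:0 v:0)
  [1] (0,0) acc=12 (h:4 v:12)
  [1] (0,1) acc=18 (h:2 v:18)
  [2] (0,0) acc=12 (h:4 v:12)
  [2] (0,1) acc=36 (h:4 v:36)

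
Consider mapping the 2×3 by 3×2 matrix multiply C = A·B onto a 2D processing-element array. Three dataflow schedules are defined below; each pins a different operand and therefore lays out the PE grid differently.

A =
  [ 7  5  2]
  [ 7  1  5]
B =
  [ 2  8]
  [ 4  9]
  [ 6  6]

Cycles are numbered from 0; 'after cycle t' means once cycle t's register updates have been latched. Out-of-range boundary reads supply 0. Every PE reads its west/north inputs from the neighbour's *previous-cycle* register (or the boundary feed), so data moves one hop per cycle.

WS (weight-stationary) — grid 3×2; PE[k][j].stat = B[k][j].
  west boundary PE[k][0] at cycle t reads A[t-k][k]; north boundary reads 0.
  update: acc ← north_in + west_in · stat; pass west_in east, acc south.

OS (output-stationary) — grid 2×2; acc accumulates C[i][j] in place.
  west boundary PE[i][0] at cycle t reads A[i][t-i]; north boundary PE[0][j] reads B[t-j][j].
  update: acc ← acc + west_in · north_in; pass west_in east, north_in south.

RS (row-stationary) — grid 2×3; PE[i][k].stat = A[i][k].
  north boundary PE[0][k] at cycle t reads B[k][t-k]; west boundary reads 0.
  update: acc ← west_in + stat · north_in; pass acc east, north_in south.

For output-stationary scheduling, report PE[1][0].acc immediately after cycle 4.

OS on a 2×2 grid — tracing PE[1][0] and its feeders:
  t=0 PE[0][0]: acc=14 h=7 v=2
  t=0 PE[1][0]: acc=0 h=0 v=0
  t=1 PE[0][0]: acc=34 h=5 v=4
  t=1 PE[1][0]: acc=14 h=7 v=2
  t=2 PE[0][0]: acc=46 h=2 v=6
  t=2 PE[1][0]: acc=18 h=1 v=4
  t=3 PE[0][0]: acc=46 h=0 v=0
  t=3 PE[1][0]: acc=48 h=5 v=6
  t=4 PE[0][0]: acc=46 h=0 v=0
  t=4 PE[1][0]: acc=48 h=0 v=0

PE[1][0].acc = 48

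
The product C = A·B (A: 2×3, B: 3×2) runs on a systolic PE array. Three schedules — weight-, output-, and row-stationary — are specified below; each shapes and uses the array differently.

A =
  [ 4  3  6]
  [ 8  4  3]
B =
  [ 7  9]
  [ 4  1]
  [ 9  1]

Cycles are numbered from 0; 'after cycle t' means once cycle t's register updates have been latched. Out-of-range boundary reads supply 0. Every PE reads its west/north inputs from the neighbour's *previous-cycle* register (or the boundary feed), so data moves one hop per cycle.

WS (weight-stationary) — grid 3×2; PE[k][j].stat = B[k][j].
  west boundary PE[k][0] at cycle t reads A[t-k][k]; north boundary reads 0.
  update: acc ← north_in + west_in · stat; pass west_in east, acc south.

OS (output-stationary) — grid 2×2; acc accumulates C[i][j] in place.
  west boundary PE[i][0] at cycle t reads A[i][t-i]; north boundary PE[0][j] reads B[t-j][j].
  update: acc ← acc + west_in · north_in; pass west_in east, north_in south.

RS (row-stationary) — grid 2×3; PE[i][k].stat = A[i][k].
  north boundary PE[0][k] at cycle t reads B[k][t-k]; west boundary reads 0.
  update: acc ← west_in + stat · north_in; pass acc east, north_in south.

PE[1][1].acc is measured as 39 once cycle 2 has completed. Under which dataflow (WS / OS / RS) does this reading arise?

WS [3×2] PE[1][1] across cycles:
  step 0 · PE1,1: acc=0; fwd→0 fwd↓0
  step 1 · PE1,1: acc=0; fwd→0 fwd↓0
  step 2 · PE1,1: acc=39; fwd→3 fwd↓39
OS [2×2] PE[1][1] across cycles:
  step 0 · PE1,1: acc=0; fwd→0 fwd↓0
  step 1 · PE1,1: acc=0; fwd→0 fwd↓0
  step 2 · PE1,1: acc=72; fwd→8 fwd↓9
RS [2×3] PE[1][1] across cycles:
  step 0 · PE1,1: acc=0; fwd→0 fwd↓0
  step 1 · PE1,1: acc=0; fwd→0 fwd↓0
  step 2 · PE1,1: acc=72; fwd→72 fwd↓4

dataflow = WS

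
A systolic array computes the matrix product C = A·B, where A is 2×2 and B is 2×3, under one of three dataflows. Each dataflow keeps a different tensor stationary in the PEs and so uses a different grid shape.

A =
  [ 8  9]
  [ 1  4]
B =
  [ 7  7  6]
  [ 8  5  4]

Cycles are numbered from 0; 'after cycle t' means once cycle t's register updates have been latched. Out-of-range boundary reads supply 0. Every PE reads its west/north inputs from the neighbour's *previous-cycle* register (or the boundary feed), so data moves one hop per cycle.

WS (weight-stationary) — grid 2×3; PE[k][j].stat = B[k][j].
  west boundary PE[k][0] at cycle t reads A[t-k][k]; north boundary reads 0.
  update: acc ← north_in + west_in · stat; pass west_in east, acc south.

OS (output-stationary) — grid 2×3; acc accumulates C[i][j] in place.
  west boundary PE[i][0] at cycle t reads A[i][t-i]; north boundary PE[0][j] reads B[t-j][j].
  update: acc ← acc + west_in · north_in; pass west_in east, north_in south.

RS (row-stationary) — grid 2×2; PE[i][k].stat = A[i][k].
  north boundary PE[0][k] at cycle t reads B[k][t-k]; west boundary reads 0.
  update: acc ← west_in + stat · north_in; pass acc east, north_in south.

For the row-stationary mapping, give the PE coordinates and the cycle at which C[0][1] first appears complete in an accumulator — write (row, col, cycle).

RS: C[0][1] accumulates in PE[0][1]:
  step 0 · PE0,1: acc=0; fwd→0 fwd↓0
  step 1 · PE0,1: acc=128; fwd→128 fwd↓8
  step 2 · PE0,1: acc=101; fwd→101 fwd↓5

(row, col, cycle) = (0, 1, 2)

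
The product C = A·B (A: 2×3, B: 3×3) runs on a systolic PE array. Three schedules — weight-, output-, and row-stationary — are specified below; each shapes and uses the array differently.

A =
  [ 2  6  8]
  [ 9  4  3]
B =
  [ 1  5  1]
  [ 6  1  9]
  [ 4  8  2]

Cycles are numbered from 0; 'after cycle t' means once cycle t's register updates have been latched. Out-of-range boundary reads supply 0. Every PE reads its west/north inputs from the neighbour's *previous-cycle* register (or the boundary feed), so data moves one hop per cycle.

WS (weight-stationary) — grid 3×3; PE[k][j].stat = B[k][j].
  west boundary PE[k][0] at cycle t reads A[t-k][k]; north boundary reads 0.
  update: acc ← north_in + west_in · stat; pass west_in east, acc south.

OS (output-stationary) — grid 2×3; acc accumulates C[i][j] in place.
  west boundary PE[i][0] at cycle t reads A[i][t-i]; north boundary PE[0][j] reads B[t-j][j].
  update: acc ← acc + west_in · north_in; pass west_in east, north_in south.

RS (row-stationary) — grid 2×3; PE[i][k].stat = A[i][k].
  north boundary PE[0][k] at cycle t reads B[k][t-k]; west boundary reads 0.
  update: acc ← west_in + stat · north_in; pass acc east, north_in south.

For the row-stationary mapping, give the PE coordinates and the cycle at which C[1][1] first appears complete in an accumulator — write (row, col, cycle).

(row, col, cycle) = (1, 2, 4)

Under RS, C[1][1] lands at PE[1][2]:
  [0] (1,2) acc=0 (h:0 v:0)
  [1] (1,2) acc=0 (h:0 v:0)
  [2] (1,2) acc=0 (h:0 v:0)
  [3] (1,2) acc=45 (h:45 v:4)
  [4] (1,2) acc=73 (h:73 v:8)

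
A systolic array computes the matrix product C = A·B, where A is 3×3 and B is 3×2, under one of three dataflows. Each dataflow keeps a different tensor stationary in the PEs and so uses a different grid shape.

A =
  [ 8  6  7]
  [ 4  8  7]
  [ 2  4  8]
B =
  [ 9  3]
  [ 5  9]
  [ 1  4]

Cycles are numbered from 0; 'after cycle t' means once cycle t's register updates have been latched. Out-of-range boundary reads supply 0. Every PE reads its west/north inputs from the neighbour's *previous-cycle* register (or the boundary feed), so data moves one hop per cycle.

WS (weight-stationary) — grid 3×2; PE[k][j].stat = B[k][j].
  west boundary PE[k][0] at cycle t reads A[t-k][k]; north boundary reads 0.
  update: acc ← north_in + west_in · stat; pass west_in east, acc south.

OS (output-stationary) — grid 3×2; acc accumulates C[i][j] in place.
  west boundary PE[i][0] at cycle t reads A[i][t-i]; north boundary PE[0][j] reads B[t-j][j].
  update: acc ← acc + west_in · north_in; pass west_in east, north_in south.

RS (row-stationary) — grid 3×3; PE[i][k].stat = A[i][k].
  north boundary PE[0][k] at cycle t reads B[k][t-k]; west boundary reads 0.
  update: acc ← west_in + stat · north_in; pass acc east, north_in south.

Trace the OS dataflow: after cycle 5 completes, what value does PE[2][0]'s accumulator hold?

PE[2][0].acc = 46

Tracing OS — 3×2 array, target PE[2][0]:
  [0] (1,0) acc=0 (h:0 v:0)
  [0] (2,0) acc=0 (h:0 v:0)
  [1] (1,0) acc=36 (h:4 v:9)
  [1] (2,0) acc=0 (h:0 v:0)
  [2] (1,0) acc=76 (h:8 v:5)
  [2] (2,0) acc=18 (h:2 v:9)
  [3] (1,0) acc=83 (h:7 v:1)
  [3] (2,0) acc=38 (h:4 v:5)
  [4] (1,0) acc=83 (h:0 v:0)
  [4] (2,0) acc=46 (h:8 v:1)
  [5] (1,0) acc=83 (h:0 v:0)
  [5] (2,0) acc=46 (h:0 v:0)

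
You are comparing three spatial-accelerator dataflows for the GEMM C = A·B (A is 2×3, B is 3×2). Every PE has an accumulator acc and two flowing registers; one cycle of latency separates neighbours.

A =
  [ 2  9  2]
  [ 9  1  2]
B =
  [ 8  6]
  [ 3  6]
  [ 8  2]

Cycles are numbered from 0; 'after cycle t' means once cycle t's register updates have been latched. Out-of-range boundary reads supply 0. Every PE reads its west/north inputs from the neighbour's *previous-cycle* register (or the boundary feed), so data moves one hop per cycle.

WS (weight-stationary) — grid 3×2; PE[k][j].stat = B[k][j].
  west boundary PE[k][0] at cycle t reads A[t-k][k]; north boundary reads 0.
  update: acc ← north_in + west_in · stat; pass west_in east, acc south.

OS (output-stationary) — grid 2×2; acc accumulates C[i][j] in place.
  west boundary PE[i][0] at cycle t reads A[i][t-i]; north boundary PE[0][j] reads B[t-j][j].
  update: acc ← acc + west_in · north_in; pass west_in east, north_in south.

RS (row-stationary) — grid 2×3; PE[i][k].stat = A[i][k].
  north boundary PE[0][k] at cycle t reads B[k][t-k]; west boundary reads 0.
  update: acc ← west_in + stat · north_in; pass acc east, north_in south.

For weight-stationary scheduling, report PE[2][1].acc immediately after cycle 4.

WS (3×2). Following PE[2][1] plus its west/north inputs:
  @0  [1,1]  acc 0  |  →0  ↓0
  @0  [2,0]  acc 0  |  →0  ↓0
  @0  [2,1]  acc 0  |  →0  ↓0
  @1  [1,1]  acc 0  |  →0  ↓0
  @1  [2,0]  acc 0  |  →0  ↓0
  @1  [2,1]  acc 0  |  →0  ↓0
  @2  [1,1]  acc 66  |  →9  ↓66
  @2  [2,0]  acc 59  |  →2  ↓59
  @2  [2,1]  acc 0  |  →0  ↓0
  @3  [1,1]  acc 60  |  →1  ↓60
  @3  [2,0]  acc 91  |  →2  ↓91
  @3  [2,1]  acc 70  |  →2  ↓70
  @4  [1,1]  acc 0  |  →0  ↓0
  @4  [2,0]  acc 0  |  →0  ↓0
  @4  [2,1]  acc 64  |  →2  ↓64

PE[2][1].acc = 64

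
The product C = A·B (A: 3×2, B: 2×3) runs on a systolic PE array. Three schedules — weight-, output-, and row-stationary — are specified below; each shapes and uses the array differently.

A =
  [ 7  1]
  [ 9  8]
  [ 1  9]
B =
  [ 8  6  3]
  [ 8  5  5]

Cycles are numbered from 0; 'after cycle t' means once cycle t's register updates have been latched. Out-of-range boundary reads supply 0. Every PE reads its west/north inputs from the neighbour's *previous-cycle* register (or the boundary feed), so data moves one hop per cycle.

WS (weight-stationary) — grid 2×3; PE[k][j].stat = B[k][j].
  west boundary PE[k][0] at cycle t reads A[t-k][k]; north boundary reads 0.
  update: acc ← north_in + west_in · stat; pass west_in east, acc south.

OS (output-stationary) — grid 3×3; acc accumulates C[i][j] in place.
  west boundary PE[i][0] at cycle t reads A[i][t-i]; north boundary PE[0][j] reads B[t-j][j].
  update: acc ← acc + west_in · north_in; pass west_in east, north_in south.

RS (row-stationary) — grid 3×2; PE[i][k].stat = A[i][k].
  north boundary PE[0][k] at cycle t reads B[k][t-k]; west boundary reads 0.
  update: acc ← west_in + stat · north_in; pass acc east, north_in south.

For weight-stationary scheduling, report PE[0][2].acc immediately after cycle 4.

PE[0][2].acc = 3

WS (2×3). Following PE[0][2] plus its west/north inputs:
  after 0 — PE[0][1] acc=0, pass-E 0, pass-S 0
  after 0 — PE[0][2] acc=0, pass-E 0, pass-S 0
  after 1 — PE[0][1] acc=42, pass-E 7, pass-S 42
  after 1 — PE[0][2] acc=0, pass-E 0, pass-S 0
  after 2 — PE[0][1] acc=54, pass-E 9, pass-S 54
  after 2 — PE[0][2] acc=21, pass-E 7, pass-S 21
  after 3 — PE[0][1] acc=6, pass-E 1, pass-S 6
  after 3 — PE[0][2] acc=27, pass-E 9, pass-S 27
  after 4 — PE[0][1] acc=0, pass-E 0, pass-S 0
  after 4 — PE[0][2] acc=3, pass-E 1, pass-S 3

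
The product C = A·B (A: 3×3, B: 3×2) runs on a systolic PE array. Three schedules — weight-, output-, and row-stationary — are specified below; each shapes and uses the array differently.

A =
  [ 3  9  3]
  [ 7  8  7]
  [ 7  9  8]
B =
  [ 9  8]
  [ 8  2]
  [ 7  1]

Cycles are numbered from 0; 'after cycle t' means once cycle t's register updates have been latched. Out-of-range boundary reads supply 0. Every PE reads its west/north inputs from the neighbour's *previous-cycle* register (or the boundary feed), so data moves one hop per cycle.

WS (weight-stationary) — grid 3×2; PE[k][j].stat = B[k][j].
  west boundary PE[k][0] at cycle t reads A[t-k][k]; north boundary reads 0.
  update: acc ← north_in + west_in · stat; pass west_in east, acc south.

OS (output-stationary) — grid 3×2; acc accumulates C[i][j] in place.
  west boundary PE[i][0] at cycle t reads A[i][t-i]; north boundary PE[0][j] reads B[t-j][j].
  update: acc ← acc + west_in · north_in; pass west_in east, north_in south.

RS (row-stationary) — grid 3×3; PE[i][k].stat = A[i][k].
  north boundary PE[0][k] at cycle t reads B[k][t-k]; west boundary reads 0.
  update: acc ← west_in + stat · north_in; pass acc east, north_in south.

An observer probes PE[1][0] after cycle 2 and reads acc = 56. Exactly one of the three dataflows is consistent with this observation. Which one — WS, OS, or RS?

WS [3×2] PE[1][0] across cycles:
  0: (1,0).acc=0  regs=<0,0>
  1: (1,0).acc=99  regs=<9,99>
  2: (1,0).acc=127  regs=<8,127>
OS [3×2] PE[1][0] across cycles:
  0: (1,0).acc=0  regs=<0,0>
  1: (1,0).acc=63  regs=<7,9>
  2: (1,0).acc=127  regs=<8,8>
RS [3×3] PE[1][0] across cycles:
  0: (1,0).acc=0  regs=<0,0>
  1: (1,0).acc=63  regs=<63,9>
  2: (1,0).acc=56  regs=<56,8>

dataflow = RS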